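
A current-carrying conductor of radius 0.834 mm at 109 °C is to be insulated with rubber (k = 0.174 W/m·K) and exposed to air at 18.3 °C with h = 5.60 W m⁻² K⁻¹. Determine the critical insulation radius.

For a cylinder, r_cr = k_ins/h = 0.174/5.60 = 0.0311 m = 3.11 cm

r_cr = 3.11 cm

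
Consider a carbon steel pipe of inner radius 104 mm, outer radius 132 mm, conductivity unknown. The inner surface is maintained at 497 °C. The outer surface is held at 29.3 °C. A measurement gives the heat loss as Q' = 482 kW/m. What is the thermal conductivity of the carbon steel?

k = 39.1 W/m·K

ΣR = ΔT/Q' = |497 − 29.3|/4.82×10^5 = 9.703×10^-4 m·K/W
ln(r₂/r₁)/(2πk) = 9.703×10^-4 ⇒ k = 0.2384/(2π·9.703×10^-4) = 39.1 W/m·K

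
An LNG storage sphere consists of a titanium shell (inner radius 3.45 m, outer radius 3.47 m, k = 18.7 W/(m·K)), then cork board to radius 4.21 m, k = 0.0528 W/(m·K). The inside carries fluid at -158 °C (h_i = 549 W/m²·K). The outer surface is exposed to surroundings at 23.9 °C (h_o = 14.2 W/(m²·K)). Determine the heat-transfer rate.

Q = 2.37 kW

Resistance network (inner→outer):
  R_conv,in = 1/(4πr²h) = 1/(4π·3.45²·549) = 1.218×10^-5 K/W
  R_titanium = (1/3.45 − 1/3.47)/(4πk) = 0.001671/(4π·18.7) = 7.109×10^-6 K/W
  R_cork board = (1/3.47 − 1/4.21)/(4πk) = 0.05065/(4π·0.0528) = 0.07634 K/W
  R_conv,out = 1/(4πr²h) = 1/(4π·4.21²·14.2) = 3.162×10^-4 K/W
ΣR = 1.218×10^-5 + 7.109×10^-6 + 0.07634 + 3.162×10^-4 = 0.07668 K/W
Q = ΔT/ΣR = (-158 °C − 23.9 °C)/0.07668 = -2370 W
(Negative Q ⇒ heat flows inward; heat gain = 2370 W.)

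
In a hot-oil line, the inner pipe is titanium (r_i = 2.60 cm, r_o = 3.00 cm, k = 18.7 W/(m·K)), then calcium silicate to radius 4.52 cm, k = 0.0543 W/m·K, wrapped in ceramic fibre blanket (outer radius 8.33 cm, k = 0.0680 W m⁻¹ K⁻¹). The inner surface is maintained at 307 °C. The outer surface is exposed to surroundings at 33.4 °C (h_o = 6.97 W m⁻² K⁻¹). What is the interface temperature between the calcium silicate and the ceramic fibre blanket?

T = 194 °C

Series thermal resistances, inner to outer:
  R'_titanium = ln(0.0300/0.0260)/(2πk) = 0.1431/(2π·18.7) = 0.001218 m·K/W
  R'_calcium silicate = ln(0.0452/0.0300)/(2πk) = 0.4099/(2π·0.0543) = 1.201 m·K/W
  R'_ceramic fibre blanket = ln(0.0833/0.0452)/(2πk) = 0.6114/(2π·0.0680) = 1.431 m·K/W
  R'_conv,out = 1/(2πr h) = 1/(2π·0.0833·6.97) = 0.2741 m·K/W
ΣR = 0.001218 + 1.201 + 1.431 + 0.2741 = 2.907 m·K/W
Q' = ΔT/ΣR = (307 °C − 33.4 °C)/2.907 = 94.12 W/m
From the inner boundary to the calcium silicate/ceramic fibre blanket interface, ΣR_partial = 1.202 m·K/W.
T_interface = T_in − Q'·ΣR_partial = 307 °C − (94.12)(1.202) = 194 °C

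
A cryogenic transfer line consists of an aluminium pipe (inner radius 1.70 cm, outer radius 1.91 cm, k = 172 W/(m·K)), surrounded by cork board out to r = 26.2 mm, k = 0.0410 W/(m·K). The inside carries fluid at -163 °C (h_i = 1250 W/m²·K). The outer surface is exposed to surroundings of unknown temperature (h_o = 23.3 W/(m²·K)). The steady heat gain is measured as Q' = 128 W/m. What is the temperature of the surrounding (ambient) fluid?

T_out = 28.4 °C

Sum the resistances:
  R'_conv,in = 1/(2πr h) = 1/(2π·0.0170·1250) = 0.007490 m·K/W
  R'_aluminium = ln(0.0191/0.0170)/(2πk) = 0.1165/(2π·172) = 1.078×10^-4 m·K/W
  R'_cork board = ln(0.0262/0.0191)/(2πk) = 0.3161/(2π·0.0410) = 1.227 m·K/W
  R'_conv,out = 1/(2πr h) = 1/(2π·0.0262·23.3) = 0.2607 m·K/W
ΣR = 1.495 m·K/W
ΔT = Q'·ΣR = 128 × 1.495 = 191.4 K
Heat flows inward, so T_out = T_in + ΔT = -163 + 191.4 = 28.4 °C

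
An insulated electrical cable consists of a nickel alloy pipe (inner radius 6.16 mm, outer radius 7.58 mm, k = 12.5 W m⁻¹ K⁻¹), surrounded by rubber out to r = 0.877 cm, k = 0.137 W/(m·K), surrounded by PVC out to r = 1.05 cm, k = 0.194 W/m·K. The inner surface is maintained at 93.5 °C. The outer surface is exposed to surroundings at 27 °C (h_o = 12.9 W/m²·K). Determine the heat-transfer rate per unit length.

Q' = 44.5 W/m

Treat each layer as a resistance in series:
  R'_nickel alloy = ln(0.00758/0.00616)/(2πk) = 0.2074/(2π·12.5) = 0.002641 m·K/W
  R'_rubber = ln(0.00877/0.00758)/(2πk) = 0.1458/(2π·0.137) = 0.1694 m·K/W
  R'_PVC = ln(0.0105/0.00877)/(2πk) = 0.1800/(2π·0.194) = 0.1477 m·K/W
  R'_conv,out = 1/(2πr h) = 1/(2π·0.0105·12.9) = 1.175 m·K/W
ΣR = 0.002641 + 0.1694 + 0.1477 + 1.175 = 1.495 m·K/W
Q' = ΔT/ΣR = (93.5 °C − 27 °C)/1.495 = 44.5 W/m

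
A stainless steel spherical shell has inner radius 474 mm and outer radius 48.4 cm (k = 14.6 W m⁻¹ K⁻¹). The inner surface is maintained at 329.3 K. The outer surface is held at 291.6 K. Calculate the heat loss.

Q = 159 kW

Q = 4πk·ΔT/(1/r₁ − 1/r₂) = 4π × 14.6 × 37.7 / (1/0.474 − 1/0.484) = 1.59×10^5 W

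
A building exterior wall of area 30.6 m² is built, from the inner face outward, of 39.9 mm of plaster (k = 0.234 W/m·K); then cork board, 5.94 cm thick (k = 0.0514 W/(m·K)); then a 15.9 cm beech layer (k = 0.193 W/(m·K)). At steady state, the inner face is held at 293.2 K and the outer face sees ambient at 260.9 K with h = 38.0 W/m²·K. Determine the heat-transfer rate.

Q = 454 W

Series thermal resistances, inner to outer:
  R_plaster = L/(kA) = 0.0399/(0.234·30.6) = 0.005572 K/W
  R_cork board = L/(kA) = 0.0594/(0.0514·30.6) = 0.03777 K/W
  R_beech = L/(kA) = 0.159/(0.193·30.6) = 0.02692 K/W
  R_conv,out = 1/(hA) = 1/(38.0·30.6) = 8.600×10^-4 K/W
ΣR = 0.005572 + 0.03777 + 0.02692 + 8.600×10^-4 = 0.07112 K/W
Q = ΔT/ΣR = (293.2 K − 260.9 K)/0.07112 = 454 W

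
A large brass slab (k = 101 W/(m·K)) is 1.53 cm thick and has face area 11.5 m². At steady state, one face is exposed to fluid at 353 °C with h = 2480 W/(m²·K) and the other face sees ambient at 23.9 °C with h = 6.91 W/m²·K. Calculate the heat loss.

Q = 26.1 kW

Series thermal resistances, inner to outer:
  R_conv,in = 1/(hA) = 1/(2480·11.5) = 3.506×10^-5 K/W
  R_brass = L/(kA) = 0.0153/(101·11.5) = 1.317×10^-5 K/W
  R_conv,out = 1/(hA) = 1/(6.91·11.5) = 0.01258 K/W
ΣR = 3.506×10^-5 + 1.317×10^-5 + 0.01258 = 0.01263 K/W
Q = ΔT/ΣR = (353 °C − 23.9 °C)/0.01263 = 26100 W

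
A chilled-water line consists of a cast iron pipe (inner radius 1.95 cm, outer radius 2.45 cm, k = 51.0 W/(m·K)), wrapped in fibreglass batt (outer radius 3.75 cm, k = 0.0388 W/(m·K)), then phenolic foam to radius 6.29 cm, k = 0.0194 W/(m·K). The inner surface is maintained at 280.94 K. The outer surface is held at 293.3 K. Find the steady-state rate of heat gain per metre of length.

Treat each layer as a resistance in series:
  R'_cast iron = ln(0.0245/0.0195)/(2πk) = 0.2283/(2π·51.0) = 7.123×10^-4 m·K/W
  R'_fibreglass batt = ln(0.0375/0.0245)/(2πk) = 0.4257/(2π·0.0388) = 1.746 m·K/W
  R'_phenolic foam = ln(0.0629/0.0375)/(2πk) = 0.5172/(2π·0.0194) = 4.243 m·K/W
ΣR = 7.123×10^-4 + 1.746 + 4.243 = 5.990 m·K/W
Q' = ΔT/ΣR = (280.94 K − 293.3 K)/5.990 = -2.06 W/m
(Negative Q' ⇒ heat flows inward; heat gain = 2.06 W/m.)

Q' = 2.06 W/m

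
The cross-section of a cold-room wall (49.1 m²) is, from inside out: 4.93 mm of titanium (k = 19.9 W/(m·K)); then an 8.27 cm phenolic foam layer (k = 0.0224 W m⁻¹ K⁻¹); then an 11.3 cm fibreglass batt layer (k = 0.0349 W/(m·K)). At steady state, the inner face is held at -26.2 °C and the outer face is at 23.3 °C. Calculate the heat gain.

Series thermal resistances, inner to outer:
  R_titanium = L/(kA) = 0.00493/(19.9·49.1) = 5.046×10^-6 K/W
  R_phenolic foam = L/(kA) = 0.0827/(0.0224·49.1) = 0.07519 K/W
  R_fibreglass batt = L/(kA) = 0.113/(0.0349·49.1) = 0.06594 K/W
ΣR = 5.046×10^-6 + 0.07519 + 0.06594 = 0.1411 K/W
Q = ΔT/ΣR = (-26.2 °C − 23.3 °C)/0.1411 = -351 W
(Negative Q ⇒ heat flows inward; heat gain = 351 W.)

Q = 351 W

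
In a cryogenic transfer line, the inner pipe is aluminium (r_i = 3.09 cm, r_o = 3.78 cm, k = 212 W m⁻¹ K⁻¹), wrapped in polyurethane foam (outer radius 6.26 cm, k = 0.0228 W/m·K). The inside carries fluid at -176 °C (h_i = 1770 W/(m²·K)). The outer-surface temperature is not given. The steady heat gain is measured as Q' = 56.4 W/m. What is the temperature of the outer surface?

Sum the resistances:
  R'_conv,in = 1/(2πr h) = 1/(2π·0.0309·1770) = 0.002910 m·K/W
  R'_aluminium = ln(0.0378/0.0309)/(2πk) = 0.2016/(2π·212) = 1.513×10^-4 m·K/W
  R'_polyurethane foam = ln(0.0626/0.0378)/(2πk) = 0.5045/(2π·0.0228) = 3.521 m·K/W
ΣR = 3.524 m·K/W
ΔT = Q'·ΣR = 56.4 × 3.524 = 198.8 K
Heat flows inward, so T_out = T_in + ΔT = -176 + 198.8 = 22.8 °C

T_out = 22.8 °C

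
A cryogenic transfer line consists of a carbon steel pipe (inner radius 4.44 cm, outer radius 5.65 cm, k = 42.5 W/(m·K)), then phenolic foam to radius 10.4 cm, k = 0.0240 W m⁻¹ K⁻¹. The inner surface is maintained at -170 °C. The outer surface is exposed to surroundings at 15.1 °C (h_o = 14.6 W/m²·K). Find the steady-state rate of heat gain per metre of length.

Series thermal resistances, inner to outer:
  R'_carbon steel = ln(0.0565/0.0444)/(2πk) = 0.2410/(2π·42.5) = 9.025×10^-4 m·K/W
  R'_phenolic foam = ln(0.104/0.0565)/(2πk) = 0.6102/(2π·0.0240) = 4.046 m·K/W
  R'_conv,out = 1/(2πr h) = 1/(2π·0.104·14.6) = 0.1048 m·K/W
ΣR = 9.025×10^-4 + 4.046 + 0.1048 = 4.152 m·K/W
Q' = ΔT/ΣR = (-170 °C − 15.1 °C)/4.152 = -44.6 W/m
(Negative Q' ⇒ heat flows inward; heat gain = 44.6 W/m.)

Q' = 44.6 W/m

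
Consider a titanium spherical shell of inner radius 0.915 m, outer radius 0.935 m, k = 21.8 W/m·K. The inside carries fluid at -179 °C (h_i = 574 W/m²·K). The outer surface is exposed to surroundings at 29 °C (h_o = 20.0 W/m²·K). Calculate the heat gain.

Q = 43.3 kW

Series thermal resistances, inner to outer:
  R_conv,in = 1/(4πr²h) = 1/(4π·0.915²·574) = 1.656×10^-4 K/W
  R_titanium = (1/0.915 − 1/0.935)/(4πk) = 0.02338/(4π·21.8) = 8.534×10^-5 K/W
  R_conv,out = 1/(4πr²h) = 1/(4π·0.935²·20.0) = 0.004551 K/W
ΣR = 1.656×10^-4 + 8.534×10^-5 + 0.004551 = 0.004802 K/W
Q = ΔT/ΣR = (-179 °C − 29 °C)/0.004802 = -43300 W
(Negative Q ⇒ heat flows inward; heat gain = 43300 W.)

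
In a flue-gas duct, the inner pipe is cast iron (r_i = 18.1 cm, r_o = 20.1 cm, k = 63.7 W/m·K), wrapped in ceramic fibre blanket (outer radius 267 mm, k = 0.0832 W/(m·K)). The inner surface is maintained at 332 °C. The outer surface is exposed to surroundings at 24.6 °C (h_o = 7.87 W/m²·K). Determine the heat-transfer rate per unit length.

Q' = 496 W/m

Series thermal resistances, inner to outer:
  R'_cast iron = ln(0.201/0.181)/(2πk) = 0.1048/(2π·63.7) = 2.619×10^-4 m·K/W
  R'_ceramic fibre blanket = ln(0.267/0.201)/(2πk) = 0.2839/(2π·0.0832) = 0.5432 m·K/W
  R'_conv,out = 1/(2πr h) = 1/(2π·0.267·7.87) = 0.07574 m·K/W
ΣR = 2.619×10^-4 + 0.5432 + 0.07574 = 0.6192 m·K/W
Q' = ΔT/ΣR = (332 °C − 24.6 °C)/0.6192 = 496 W/m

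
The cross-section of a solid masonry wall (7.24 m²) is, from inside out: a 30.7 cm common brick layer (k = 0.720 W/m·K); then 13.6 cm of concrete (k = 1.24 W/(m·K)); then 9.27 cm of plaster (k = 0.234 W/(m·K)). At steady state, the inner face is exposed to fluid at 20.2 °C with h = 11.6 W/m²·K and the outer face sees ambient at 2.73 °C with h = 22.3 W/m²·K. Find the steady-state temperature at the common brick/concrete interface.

Treat each layer as a resistance in series:
  R_conv,in = 1/(hA) = 1/(11.6·7.24) = 0.01191 K/W
  R_common brick = L/(kA) = 0.307/(0.720·7.24) = 0.05889 K/W
  R_concrete = L/(kA) = 0.136/(1.24·7.24) = 0.01515 K/W
  R_plaster = L/(kA) = 0.0927/(0.234·7.24) = 0.05472 K/W
  R_conv,out = 1/(hA) = 1/(22.3·7.24) = 0.006194 K/W
ΣR = 0.01191 + 0.05889 + 0.01515 + 0.05472 + 0.006194 = 0.1469 K/W
Q = ΔT/ΣR = (20.2 °C − 2.73 °C)/0.1469 = 118.9 W
From the inner boundary to the common brick/concrete interface, ΣR_partial = 0.07080 K/W.
T_interface = T_in − Q·ΣR_partial = 20.2 °C − (118.9)(0.07080) = 11.8 °C

T = 11.8 °C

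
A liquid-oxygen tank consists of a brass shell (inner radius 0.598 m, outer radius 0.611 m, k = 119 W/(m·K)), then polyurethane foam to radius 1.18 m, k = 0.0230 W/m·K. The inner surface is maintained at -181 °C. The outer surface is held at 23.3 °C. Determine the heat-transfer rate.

Q = 74.8 W

Series thermal resistances, inner to outer:
  R_brass = (1/0.598 − 1/0.611)/(4πk) = 0.03558/(4π·119) = 2.379×10^-5 K/W
  R_polyurethane foam = (1/0.611 − 1/1.18)/(4πk) = 0.7892/(4π·0.0230) = 2.731 K/W
ΣR = 2.379×10^-5 + 2.731 = 2.731 K/W
Q = ΔT/ΣR = (-181 °C − 23.3 °C)/2.731 = -74.8 W
(Negative Q ⇒ heat flows inward; heat gain = 74.8 W.)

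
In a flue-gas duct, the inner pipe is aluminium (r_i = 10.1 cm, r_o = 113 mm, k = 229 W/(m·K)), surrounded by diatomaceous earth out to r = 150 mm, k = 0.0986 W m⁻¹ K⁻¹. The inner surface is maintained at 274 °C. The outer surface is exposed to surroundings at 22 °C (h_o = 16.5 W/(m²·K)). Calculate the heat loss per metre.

Q' = 483 W/m

Series thermal resistances, inner to outer:
  R'_aluminium = ln(0.113/0.101)/(2πk) = 0.1123/(2π·229) = 7.803×10^-5 m·K/W
  R'_diatomaceous earth = ln(0.150/0.113)/(2πk) = 0.2832/(2π·0.0986) = 0.4572 m·K/W
  R'_conv,out = 1/(2πr h) = 1/(2π·0.150·16.5) = 0.06431 m·K/W
ΣR = 7.803×10^-5 + 0.4572 + 0.06431 = 0.5216 m·K/W
Q' = ΔT/ΣR = (274 °C − 22 °C)/0.5216 = 483 W/m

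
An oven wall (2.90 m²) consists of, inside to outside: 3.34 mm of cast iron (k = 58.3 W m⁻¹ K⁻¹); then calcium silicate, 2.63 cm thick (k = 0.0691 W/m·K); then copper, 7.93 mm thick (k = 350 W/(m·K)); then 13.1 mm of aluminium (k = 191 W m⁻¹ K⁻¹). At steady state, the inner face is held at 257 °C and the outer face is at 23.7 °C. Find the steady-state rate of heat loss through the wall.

Q = 1780 W

Treat each layer as a resistance in series:
  R_cast iron = L/(kA) = 0.00334/(58.3·2.90) = 1.976×10^-5 K/W
  R_calcium silicate = L/(kA) = 0.0263/(0.0691·2.90) = 0.1312 K/W
  R_copper = L/(kA) = 0.00793/(350·2.90) = 7.813×10^-6 K/W
  R_aluminium = L/(kA) = 0.0131/(191·2.90) = 2.365×10^-5 K/W
ΣR = 1.976×10^-5 + 0.1312 + 7.813×10^-6 + 2.365×10^-5 = 0.1313 K/W
Q = ΔT/ΣR = (257 °C − 23.7 °C)/0.1313 = 1780 W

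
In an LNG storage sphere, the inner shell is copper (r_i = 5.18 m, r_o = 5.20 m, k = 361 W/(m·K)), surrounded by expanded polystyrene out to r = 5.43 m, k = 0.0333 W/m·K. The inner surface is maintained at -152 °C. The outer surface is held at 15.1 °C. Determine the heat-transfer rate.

Series thermal resistances, inner to outer:
  R_copper = (1/5.18 − 1/5.20)/(4πk) = 7.425×10^-4/(4π·361) = 1.637×10^-7 K/W
  R_expanded polystyrene = (1/5.20 − 1/5.43)/(4πk) = 0.008146/(4π·0.0333) = 0.01947 K/W
ΣR = 1.637×10^-7 + 0.01947 = 0.01947 K/W
Q = ΔT/ΣR = (-152 °C − 15.1 °C)/0.01947 = -8580 W
(Negative Q ⇒ heat flows inward; heat gain = 8580 W.)

Q = 8580 W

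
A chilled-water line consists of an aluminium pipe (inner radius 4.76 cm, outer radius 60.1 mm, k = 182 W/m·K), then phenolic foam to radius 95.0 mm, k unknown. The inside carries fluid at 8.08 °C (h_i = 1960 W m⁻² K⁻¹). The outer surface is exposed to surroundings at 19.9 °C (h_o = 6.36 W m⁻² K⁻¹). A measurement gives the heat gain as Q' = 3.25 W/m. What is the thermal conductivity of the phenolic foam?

ΣR = ΔT/Q' = |8.08 − 19.9|/3.25 = 3.637 m·K/W
Known resistances:
  R'_conv,in = 1/(2πr h) = 1/(2π·0.0476·1960) = 0.001706 m·K/W
  R'_aluminium = ln(0.0601/0.0476)/(2πk) = 0.2332/(2π·182) = 2.039×10^-4 m·K/W
  R'_conv,out = 1/(2πr h) = 1/(2π·0.0950·6.36) = 0.2634 m·K/W
R_phenolic foam = ΣR − ΣR_known = 3.637 − 0.2653 = 3.372 m·K/W
ln(r₂/r₁)/(2πk) = 3.372 ⇒ k = 0.4579/(2π·3.372) = 0.0216 W/m·K

k = 0.0216 W/m·K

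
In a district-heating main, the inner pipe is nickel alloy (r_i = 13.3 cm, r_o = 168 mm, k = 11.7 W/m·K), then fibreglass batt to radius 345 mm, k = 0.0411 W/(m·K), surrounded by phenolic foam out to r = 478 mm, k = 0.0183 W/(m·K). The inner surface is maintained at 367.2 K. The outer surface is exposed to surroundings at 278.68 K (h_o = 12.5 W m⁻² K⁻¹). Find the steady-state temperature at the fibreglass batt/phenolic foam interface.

T = 323.5 K

Treat each layer as a resistance in series:
  R'_nickel alloy = ln(0.168/0.133)/(2πk) = 0.2336/(2π·11.7) = 0.003178 m·K/W
  R'_fibreglass batt = ln(0.345/0.168)/(2πk) = 0.7196/(2π·0.0411) = 2.786 m·K/W
  R'_phenolic foam = ln(0.478/0.345)/(2πk) = 0.3261/(2π·0.0183) = 2.836 m·K/W
  R'_conv,out = 1/(2πr h) = 1/(2π·0.478·12.5) = 0.02664 m·K/W
ΣR = 0.003178 + 2.786 + 2.836 + 0.02664 = 5.652 m·K/W
Q' = ΔT/ΣR = (367.2 K − 278.68 K)/5.652 = 15.66 W/m
From the inner boundary to the fibreglass batt/phenolic foam interface, ΣR_partial = 2.789 m·K/W.
T_interface = T_in − Q'·ΣR_partial = 367.2 K − (15.66)(2.789) = 323.5 K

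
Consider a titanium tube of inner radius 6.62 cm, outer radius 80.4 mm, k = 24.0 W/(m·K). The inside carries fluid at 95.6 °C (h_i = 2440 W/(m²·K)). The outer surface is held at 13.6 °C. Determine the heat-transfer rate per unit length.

Q' = 36.1 kW/m

Resistance network (inner→outer):
  R'_conv,in = 1/(2πr h) = 1/(2π·0.0662·2440) = 9.853×10^-4 m·K/W
  R'_titanium = ln(0.0804/0.0662)/(2πk) = 0.1943/(2π·24.0) = 0.001289 m·K/W
ΣR = 9.853×10^-4 + 0.001289 = 0.002274 m·K/W
Q' = ΔT/ΣR = (95.6 °C − 13.6 °C)/0.002274 = 36100 W/m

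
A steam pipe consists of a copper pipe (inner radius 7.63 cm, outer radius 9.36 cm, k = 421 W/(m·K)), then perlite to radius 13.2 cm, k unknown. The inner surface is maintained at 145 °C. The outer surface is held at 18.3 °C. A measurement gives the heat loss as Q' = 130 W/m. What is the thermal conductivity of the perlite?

ΣR = ΔT/Q' = |145 − 18.3|/130 = 0.9746 m·K/W
Known resistances:
  R'_copper = ln(0.0936/0.0763)/(2πk) = 0.2044/(2π·421) = 7.726×10^-5 m·K/W
R_perlite = ΣR − ΣR_known = 0.9746 − 7.726×10^-5 = 0.9745 m·K/W
ln(r₂/r₁)/(2πk) = 0.9745 ⇒ k = 0.3438/(2π·0.9745) = 0.0561 W/m·K

k = 0.0561 W/m·K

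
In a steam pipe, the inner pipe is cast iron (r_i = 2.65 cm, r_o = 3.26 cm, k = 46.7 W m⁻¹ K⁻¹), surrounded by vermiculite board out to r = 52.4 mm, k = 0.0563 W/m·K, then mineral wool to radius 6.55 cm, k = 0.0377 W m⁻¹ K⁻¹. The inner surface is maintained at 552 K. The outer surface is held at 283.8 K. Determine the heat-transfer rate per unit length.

Series thermal resistances, inner to outer:
  R'_cast iron = ln(0.0326/0.0265)/(2πk) = 0.2072/(2π·46.7) = 7.060×10^-4 m·K/W
  R'_vermiculite board = ln(0.0524/0.0326)/(2πk) = 0.4746/(2π·0.0563) = 1.342 m·K/W
  R'_mineral wool = ln(0.0655/0.0524)/(2πk) = 0.2231/(2π·0.0377) = 0.9420 m·K/W
ΣR = 7.060×10^-4 + 1.342 + 0.9420 = 2.285 m·K/W
Q' = ΔT/ΣR = (552 K − 283.8 K)/2.285 = 117 W/m

Q' = 117 W/m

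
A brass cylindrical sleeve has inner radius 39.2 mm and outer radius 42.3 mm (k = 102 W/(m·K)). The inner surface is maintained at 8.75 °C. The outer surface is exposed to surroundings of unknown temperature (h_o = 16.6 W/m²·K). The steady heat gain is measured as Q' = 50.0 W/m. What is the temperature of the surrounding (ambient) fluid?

T_out = 20.1 °C

Series resistances:
  R'_brass = ln(0.0423/0.0392)/(2πk) = 0.07611/(2π·102) = 1.188×10^-4 m·K/W
  R'_conv,out = 1/(2πr h) = 1/(2π·0.0423·16.6) = 0.2267 m·K/W
ΣR = 0.2268 m·K/W
ΔT = Q'·ΣR = 50.0 × 0.2268 = 11.34 K
Heat flows inward, so T_out = T_in + ΔT = 8.75 + 11.34 = 20.1 °C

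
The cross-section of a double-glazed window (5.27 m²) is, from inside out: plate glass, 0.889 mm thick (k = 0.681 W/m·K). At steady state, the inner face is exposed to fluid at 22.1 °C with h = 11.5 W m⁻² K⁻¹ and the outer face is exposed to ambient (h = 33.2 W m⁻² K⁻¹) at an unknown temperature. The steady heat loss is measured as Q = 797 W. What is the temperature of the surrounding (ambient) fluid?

T_out = 4.20 °C

Sum the resistances:
  R_conv,in = 1/(hA) = 1/(11.5·5.27) = 0.01650 K/W
  R_plate glass = L/(kA) = 8.89×10^-4/(0.681·5.27) = 2.477×10^-4 K/W
  R_conv,out = 1/(hA) = 1/(33.2·5.27) = 0.005715 K/W
ΣR = 0.02246 K/W
ΔT = Q·ΣR = 797 × 0.02246 = 17.90 K
Heat flows outward, so T_out = T_in − ΔT = 22.1 − 17.90 = 4.20 °C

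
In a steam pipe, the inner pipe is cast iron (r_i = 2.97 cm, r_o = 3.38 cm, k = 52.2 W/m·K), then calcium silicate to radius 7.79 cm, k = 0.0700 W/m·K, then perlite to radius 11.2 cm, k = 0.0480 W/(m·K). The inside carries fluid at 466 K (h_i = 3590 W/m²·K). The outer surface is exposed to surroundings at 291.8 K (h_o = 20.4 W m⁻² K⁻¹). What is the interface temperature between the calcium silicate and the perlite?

T = 361.7 K

Treat each layer as a resistance in series:
  R'_conv,in = 1/(2πr h) = 1/(2π·0.0297·3590) = 0.001493 m·K/W
  R'_cast iron = ln(0.0338/0.0297)/(2πk) = 0.1293/(2π·52.2) = 3.943×10^-4 m·K/W
  R'_calcium silicate = ln(0.0779/0.0338)/(2πk) = 0.8350/(2π·0.0700) = 1.898 m·K/W
  R'_perlite = ln(0.112/0.0779)/(2πk) = 0.3631/(2π·0.0480) = 1.204 m·K/W
  R'_conv,out = 1/(2πr h) = 1/(2π·0.112·20.4) = 0.06966 m·K/W
ΣR = 0.001493 + 3.943×10^-4 + 1.898 + 1.204 + 0.06966 = 3.174 m·K/W
Q' = ΔT/ΣR = (466 K − 291.8 K)/3.174 = 54.88 W/m
From the inner boundary to the calcium silicate/perlite interface, ΣR_partial = 1.900 m·K/W.
T_interface = T_in − Q'·ΣR_partial = 466 K − (54.88)(1.900) = 361.7 K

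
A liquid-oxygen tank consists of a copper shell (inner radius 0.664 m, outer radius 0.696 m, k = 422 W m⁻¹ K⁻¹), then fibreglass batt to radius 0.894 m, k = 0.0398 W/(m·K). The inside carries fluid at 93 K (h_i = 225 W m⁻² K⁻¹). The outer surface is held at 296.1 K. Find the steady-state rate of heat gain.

Q = 319 W

Resistance network (inner→outer):
  R_conv,in = 1/(4πr²h) = 1/(4π·0.664²·225) = 8.022×10^-4 K/W
  R_copper = (1/0.664 − 1/0.696)/(4πk) = 0.06924/(4π·422) = 1.306×10^-5 K/W
  R_fibreglass batt = (1/0.696 − 1/0.894)/(4πk) = 0.3182/(4π·0.0398) = 0.6362 K/W
ΣR = 8.022×10^-4 + 1.306×10^-5 + 0.6362 = 0.6370 K/W
Q = ΔT/ΣR = (93 K − 296.1 K)/0.6370 = -319 W
(Negative Q ⇒ heat flows inward; heat gain = 319 W.)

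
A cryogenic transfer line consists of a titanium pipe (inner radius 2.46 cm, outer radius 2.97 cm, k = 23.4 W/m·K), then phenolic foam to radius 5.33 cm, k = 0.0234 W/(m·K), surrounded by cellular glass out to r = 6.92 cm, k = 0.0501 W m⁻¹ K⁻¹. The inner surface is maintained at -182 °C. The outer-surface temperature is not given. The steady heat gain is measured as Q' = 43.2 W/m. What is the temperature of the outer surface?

T_out = 25.7 °C

Sum the resistances:
  R'_titanium = ln(0.0297/0.0246)/(2πk) = 0.1884/(2π·23.4) = 0.001281 m·K/W
  R'_phenolic foam = ln(0.0533/0.0297)/(2πk) = 0.5848/(2π·0.0234) = 3.977 m·K/W
  R'_cellular glass = ln(0.0692/0.0533)/(2πk) = 0.2611/(2π·0.0501) = 0.8293 m·K/W
ΣR = 4.808 m·K/W
ΔT = Q'·ΣR = 43.2 × 4.808 = 207.7 K
Heat flows inward, so T_out = T_in + ΔT = -182 + 207.7 = 25.7 °C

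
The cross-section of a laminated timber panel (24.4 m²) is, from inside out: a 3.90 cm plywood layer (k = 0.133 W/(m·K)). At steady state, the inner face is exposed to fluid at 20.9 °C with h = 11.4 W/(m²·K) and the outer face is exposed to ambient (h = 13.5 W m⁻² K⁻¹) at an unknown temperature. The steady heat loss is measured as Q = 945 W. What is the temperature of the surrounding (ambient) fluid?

T_out = 3.28 °C

Sum the resistances:
  R_conv,in = 1/(hA) = 1/(11.4·24.4) = 0.003595 K/W
  R_plywood = L/(kA) = 0.0390/(0.133·24.4) = 0.01202 K/W
  R_conv,out = 1/(hA) = 1/(13.5·24.4) = 0.003036 K/W
ΣR = 0.01865 K/W
ΔT = Q·ΣR = 945 × 0.01865 = 17.62 K
Heat flows outward, so T_out = T_in − ΔT = 20.9 − 17.62 = 3.28 °C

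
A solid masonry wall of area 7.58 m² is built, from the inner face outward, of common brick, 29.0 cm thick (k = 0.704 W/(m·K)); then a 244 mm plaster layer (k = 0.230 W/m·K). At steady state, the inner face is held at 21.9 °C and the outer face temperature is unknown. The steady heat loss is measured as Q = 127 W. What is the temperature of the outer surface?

T_out = -2.78 °C

Sum the resistances:
  R_common brick = L/(kA) = 0.290/(0.704·7.58) = 0.05434 K/W
  R_plaster = L/(kA) = 0.244/(0.230·7.58) = 0.1400 K/W
ΣR = 0.1943 K/W
ΔT = Q·ΣR = 127 × 0.1943 = 24.68 K
Heat flows outward, so T_out = T_in − ΔT = 21.9 − 24.68 = -2.78 °C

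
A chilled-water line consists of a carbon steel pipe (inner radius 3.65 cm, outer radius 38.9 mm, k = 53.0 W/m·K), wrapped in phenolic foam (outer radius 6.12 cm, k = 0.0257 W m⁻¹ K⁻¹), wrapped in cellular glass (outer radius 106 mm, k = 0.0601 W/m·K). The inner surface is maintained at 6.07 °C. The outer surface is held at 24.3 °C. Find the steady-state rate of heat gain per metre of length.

Series thermal resistances, inner to outer:
  R'_carbon steel = ln(0.0389/0.0365)/(2πk) = 0.06368/(2π·53.0) = 1.912×10^-4 m·K/W
  R'_phenolic foam = ln(0.0612/0.0389)/(2πk) = 0.4532/(2π·0.0257) = 2.806 m·K/W
  R'_cellular glass = ln(0.106/0.0612)/(2πk) = 0.5493/(2π·0.0601) = 1.455 m·K/W
ΣR = 1.912×10^-4 + 2.806 + 1.455 = 4.261 m·K/W
Q' = ΔT/ΣR = (6.07 °C − 24.3 °C)/4.261 = -4.28 W/m
(Negative Q' ⇒ heat flows inward; heat gain = 4.28 W/m.)

Q' = 4.28 W/m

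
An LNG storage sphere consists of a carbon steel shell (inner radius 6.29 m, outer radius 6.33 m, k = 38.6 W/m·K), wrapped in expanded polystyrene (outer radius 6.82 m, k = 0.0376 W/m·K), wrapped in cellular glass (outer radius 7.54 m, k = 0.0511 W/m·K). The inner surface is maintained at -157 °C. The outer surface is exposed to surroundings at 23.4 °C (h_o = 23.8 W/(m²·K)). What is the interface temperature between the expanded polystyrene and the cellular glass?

T = -62.6 °C

Resistance network (inner→outer):
  R_carbon steel = (1/6.29 − 1/6.33)/(4πk) = 0.001005/(4π·38.6) = 2.071×10^-6 K/W
  R_expanded polystyrene = (1/6.33 − 1/6.82)/(4πk) = 0.01135/(4π·0.0376) = 0.02402 K/W
  R_cellular glass = (1/6.82 − 1/7.54)/(4πk) = 0.01400/(4π·0.0511) = 0.02180 K/W
  R_conv,out = 1/(4πr²h) = 1/(4π·7.54²·23.8) = 5.881×10^-5 K/W
ΣR = 2.071×10^-6 + 0.02402 + 0.02180 + 5.881×10^-5 = 0.04588 K/W
Q = ΔT/ΣR = (-157 °C − 23.4 °C)/0.04588 = -3932 W
From the inner boundary to the expanded polystyrene/cellular glass interface, ΣR_partial = 0.02402 K/W.
T_interface = T_in − Q·ΣR_partial = -157 °C − (-3932)(0.02402) = -62.6 °C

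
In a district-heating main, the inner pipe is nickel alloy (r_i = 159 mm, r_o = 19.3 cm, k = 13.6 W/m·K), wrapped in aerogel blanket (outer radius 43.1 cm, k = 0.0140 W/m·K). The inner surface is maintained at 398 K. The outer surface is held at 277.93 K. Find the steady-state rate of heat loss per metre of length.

Treat each layer as a resistance in series:
  R'_nickel alloy = ln(0.193/0.159)/(2πk) = 0.1938/(2π·13.6) = 0.002268 m·K/W
  R'_aerogel blanket = ln(0.431/0.193)/(2πk) = 0.8034/(2π·0.0140) = 9.133 m·K/W
ΣR = 0.002268 + 9.133 = 9.135 m·K/W
Q' = ΔT/ΣR = (398 K − 277.93 K)/9.135 = 13.1 W/m

Q' = 13.1 W/m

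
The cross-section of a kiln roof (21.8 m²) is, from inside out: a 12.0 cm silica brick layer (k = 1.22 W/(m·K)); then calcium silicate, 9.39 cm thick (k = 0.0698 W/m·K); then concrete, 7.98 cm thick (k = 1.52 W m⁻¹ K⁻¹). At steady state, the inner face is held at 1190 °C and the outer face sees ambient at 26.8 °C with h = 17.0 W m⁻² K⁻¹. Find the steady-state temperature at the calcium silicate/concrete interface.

T = 110 °C

Series thermal resistances, inner to outer:
  R_silica brick = L/(kA) = 0.120/(1.22·21.8) = 0.004512 K/W
  R_calcium silicate = L/(kA) = 0.0939/(0.0698·21.8) = 0.06171 K/W
  R_concrete = L/(kA) = 0.0798/(1.52·21.8) = 0.002408 K/W
  R_conv,out = 1/(hA) = 1/(17.0·21.8) = 0.002698 K/W
ΣR = 0.004512 + 0.06171 + 0.002408 + 0.002698 = 0.07133 K/W
Q = ΔT/ΣR = (1190 °C − 26.8 °C)/0.07133 = 16310 W
From the inner boundary to the calcium silicate/concrete interface, ΣR_partial = 0.06622 K/W.
T_interface = T_in − Q·ΣR_partial = 1190 °C − (16310)(0.06622) = 110 °C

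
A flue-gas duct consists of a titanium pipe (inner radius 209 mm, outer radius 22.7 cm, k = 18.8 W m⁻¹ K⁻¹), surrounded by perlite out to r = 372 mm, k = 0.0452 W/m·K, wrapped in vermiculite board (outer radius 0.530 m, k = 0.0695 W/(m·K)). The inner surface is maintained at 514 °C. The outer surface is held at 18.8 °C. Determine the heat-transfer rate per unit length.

Q' = 194 W/m

Series thermal resistances, inner to outer:
  R'_titanium = ln(0.227/0.209)/(2πk) = 0.08262/(2π·18.8) = 6.994×10^-4 m·K/W
  R'_perlite = ln(0.372/0.227)/(2πk) = 0.4939/(2π·0.0452) = 1.739 m·K/W
  R'_vermiculite board = ln(0.530/0.372)/(2πk) = 0.3540/(2π·0.0695) = 0.8106 m·K/W
ΣR = 6.994×10^-4 + 1.739 + 0.8106 = 2.550 m·K/W
Q' = ΔT/ΣR = (514 °C − 18.8 °C)/2.550 = 194 W/m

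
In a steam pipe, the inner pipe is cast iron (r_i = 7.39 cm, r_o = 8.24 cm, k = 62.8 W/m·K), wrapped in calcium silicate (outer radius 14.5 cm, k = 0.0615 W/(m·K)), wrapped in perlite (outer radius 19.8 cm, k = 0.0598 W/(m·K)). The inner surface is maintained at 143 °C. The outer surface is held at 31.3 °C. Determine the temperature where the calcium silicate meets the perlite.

T = 71.7 °C

Series thermal resistances, inner to outer:
  R'_cast iron = ln(0.0824/0.0739)/(2πk) = 0.1089/(2π·62.8) = 2.759×10^-4 m·K/W
  R'_calcium silicate = ln(0.145/0.0824)/(2πk) = 0.5651/(2π·0.0615) = 1.463 m·K/W
  R'_perlite = ln(0.198/0.145)/(2πk) = 0.3115/(2π·0.0598) = 0.8291 m·K/W
ΣR = 2.759×10^-4 + 1.463 + 0.8291 = 2.292 m·K/W
Q' = ΔT/ΣR = (143 °C − 31.3 °C)/2.292 = 48.73 W/m
From the inner boundary to the calcium silicate/perlite interface, ΣR_partial = 1.463 m·K/W.
T_interface = T_in − Q'·ΣR_partial = 143 °C − (48.73)(1.463) = 71.7 °C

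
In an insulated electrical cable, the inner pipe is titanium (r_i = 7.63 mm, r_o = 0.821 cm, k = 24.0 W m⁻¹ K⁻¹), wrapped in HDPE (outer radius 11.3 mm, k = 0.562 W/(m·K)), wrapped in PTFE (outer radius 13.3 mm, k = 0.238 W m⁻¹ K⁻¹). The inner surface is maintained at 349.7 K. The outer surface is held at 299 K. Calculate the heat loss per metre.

Q' = 254 W/m

Treat each layer as a resistance in series:
  R'_titanium = ln(0.00821/0.00763)/(2πk) = 0.07327/(2π·24.0) = 4.859×10^-4 m·K/W
  R'_HDPE = ln(0.0113/0.00821)/(2πk) = 0.3194/(2π·0.562) = 0.09047 m·K/W
  R'_PTFE = ln(0.0133/0.0113)/(2πk) = 0.1630/(2π·0.238) = 0.1090 m·K/W
ΣR = 4.859×10^-4 + 0.09047 + 0.1090 = 0.2000 m·K/W
Q' = ΔT/ΣR = (349.7 K − 299 K)/0.2000 = 254 W/m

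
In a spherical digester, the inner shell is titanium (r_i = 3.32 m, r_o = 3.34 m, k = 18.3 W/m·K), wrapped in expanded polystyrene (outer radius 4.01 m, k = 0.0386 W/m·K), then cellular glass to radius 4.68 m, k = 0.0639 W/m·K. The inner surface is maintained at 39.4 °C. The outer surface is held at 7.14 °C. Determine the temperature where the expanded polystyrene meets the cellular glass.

T = 16.9 °C

Treat each layer as a resistance in series:
  R_titanium = (1/3.32 − 1/3.34)/(4πk) = 0.001804/(4π·18.3) = 7.843×10^-6 K/W
  R_expanded polystyrene = (1/3.34 − 1/4.01)/(4πk) = 0.05002/(4π·0.0386) = 0.1031 K/W
  R_cellular glass = (1/4.01 − 1/4.68)/(4πk) = 0.03570/(4π·0.0639) = 0.04446 K/W
ΣR = 7.843×10^-6 + 0.1031 + 0.04446 = 0.1476 K/W
Q = ΔT/ΣR = (39.4 °C − 7.14 °C)/0.1476 = 218.6 W
From the inner boundary to the expanded polystyrene/cellular glass interface, ΣR_partial = 0.1031 K/W.
T_interface = T_in − Q·ΣR_partial = 39.4 °C − (218.6)(0.1031) = 16.9 °C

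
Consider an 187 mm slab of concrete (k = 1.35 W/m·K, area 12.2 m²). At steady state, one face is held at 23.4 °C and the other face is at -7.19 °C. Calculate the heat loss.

Q = kA·ΔT/L = 1.35 × 12.2 × |23.4 °C − -7.19 °C| / 0.187 = 2690 W

Q = 2690 W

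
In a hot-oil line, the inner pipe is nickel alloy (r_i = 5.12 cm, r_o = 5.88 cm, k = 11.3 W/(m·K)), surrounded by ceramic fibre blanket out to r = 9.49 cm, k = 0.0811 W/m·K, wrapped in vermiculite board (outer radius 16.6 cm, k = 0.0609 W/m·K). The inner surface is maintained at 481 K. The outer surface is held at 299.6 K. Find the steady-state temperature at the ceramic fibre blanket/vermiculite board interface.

T = 410 K

Treat each layer as a resistance in series:
  R'_nickel alloy = ln(0.0588/0.0512)/(2πk) = 0.1384/(2π·11.3) = 0.001949 m·K/W
  R'_ceramic fibre blanket = ln(0.0949/0.0588)/(2πk) = 0.4787/(2π·0.0811) = 0.9394 m·K/W
  R'_vermiculite board = ln(0.166/0.0949)/(2πk) = 0.5592/(2π·0.0609) = 1.461 m·K/W
ΣR = 0.001949 + 0.9394 + 1.461 = 2.402 m·K/W
Q' = ΔT/ΣR = (481 K − 299.6 K)/2.402 = 75.52 W/m
From the inner boundary to the ceramic fibre blanket/vermiculite board interface, ΣR_partial = 0.9413 m·K/W.
T_interface = T_in − Q'·ΣR_partial = 481 K − (75.52)(0.9413) = 410 K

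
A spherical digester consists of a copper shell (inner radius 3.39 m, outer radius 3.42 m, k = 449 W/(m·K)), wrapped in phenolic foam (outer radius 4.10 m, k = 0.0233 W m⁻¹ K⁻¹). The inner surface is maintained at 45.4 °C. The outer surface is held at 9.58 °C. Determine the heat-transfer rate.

Series thermal resistances, inner to outer:
  R_copper = (1/3.39 − 1/3.42)/(4πk) = 0.002588/(4π·449) = 4.586×10^-7 K/W
  R_phenolic foam = (1/3.42 − 1/4.10)/(4πk) = 0.04850/(4π·0.0233) = 0.1656 K/W
ΣR = 4.586×10^-7 + 0.1656 = 0.1656 K/W
Q = ΔT/ΣR = (45.4 °C − 9.58 °C)/0.1656 = 216 W

Q = 216 W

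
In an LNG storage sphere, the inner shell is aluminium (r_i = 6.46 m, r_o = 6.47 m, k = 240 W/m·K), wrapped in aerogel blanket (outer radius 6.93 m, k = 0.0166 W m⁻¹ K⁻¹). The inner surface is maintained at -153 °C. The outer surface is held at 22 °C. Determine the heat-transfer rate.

Series thermal resistances, inner to outer:
  R_aluminium = (1/6.46 − 1/6.47)/(4πk) = 2.393×10^-4/(4π·240) = 7.933×10^-8 K/W
  R_aerogel blanket = (1/6.47 − 1/6.93)/(4πk) = 0.01026/(4π·0.0166) = 0.04918 K/W
ΣR = 7.933×10^-8 + 0.04918 = 0.04918 K/W
Q = ΔT/ΣR = (-153 °C − 22 °C)/0.04918 = -3560 W
(Negative Q ⇒ heat flows inward; heat gain = 3560 W.)

Q = 3560 W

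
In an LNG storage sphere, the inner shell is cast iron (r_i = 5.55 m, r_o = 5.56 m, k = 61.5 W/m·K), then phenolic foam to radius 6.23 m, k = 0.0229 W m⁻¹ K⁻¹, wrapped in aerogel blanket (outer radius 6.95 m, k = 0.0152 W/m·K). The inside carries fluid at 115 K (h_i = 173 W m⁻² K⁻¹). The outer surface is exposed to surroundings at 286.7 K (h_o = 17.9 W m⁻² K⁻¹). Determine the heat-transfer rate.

Q = 1110 W

Treat each layer as a resistance in series:
  R_conv,in = 1/(4πr²h) = 1/(4π·5.55²·173) = 1.493×10^-5 K/W
  R_cast iron = (1/5.55 − 1/5.56)/(4πk) = 3.241×10^-4/(4π·61.5) = 4.193×10^-7 K/W
  R_phenolic foam = (1/5.56 − 1/6.23)/(4πk) = 0.01934/(4π·0.0229) = 0.06722 K/W
  R_aerogel blanket = (1/6.23 − 1/6.95)/(4πk) = 0.01663/(4π·0.0152) = 0.08706 K/W
  R_conv,out = 1/(4πr²h) = 1/(4π·6.95²·17.9) = 9.204×10^-5 K/W
ΣR = 1.493×10^-5 + 4.193×10^-7 + 0.06722 + 0.08706 + 9.204×10^-5 = 0.1544 K/W
Q = ΔT/ΣR = (115 K − 286.7 K)/0.1544 = -1110 W
(Negative Q ⇒ heat flows inward; heat gain = 1110 W.)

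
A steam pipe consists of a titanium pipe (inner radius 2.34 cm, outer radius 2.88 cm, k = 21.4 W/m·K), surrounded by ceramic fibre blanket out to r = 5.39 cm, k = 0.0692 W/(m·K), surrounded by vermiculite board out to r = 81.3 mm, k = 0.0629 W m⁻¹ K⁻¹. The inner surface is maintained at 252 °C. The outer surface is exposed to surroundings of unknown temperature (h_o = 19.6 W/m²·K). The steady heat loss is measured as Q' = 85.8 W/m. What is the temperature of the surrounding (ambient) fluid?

Sum the resistances:
  R'_titanium = ln(0.0288/0.0234)/(2πk) = 0.2076/(2π·21.4) = 0.001544 m·K/W
  R'_ceramic fibre blanket = ln(0.0539/0.0288)/(2πk) = 0.6268/(2π·0.0692) = 1.441 m·K/W
  R'_vermiculite board = ln(0.0813/0.0539)/(2πk) = 0.4110/(2π·0.0629) = 1.040 m·K/W
  R'_conv,out = 1/(2πr h) = 1/(2π·0.0813·19.6) = 0.09988 m·K/W
ΣR = 2.583 m·K/W
ΔT = Q'·ΣR = 85.8 × 2.583 = 221.6 K
Heat flows outward, so T_out = T_in − ΔT = 252 − 221.6 = 30.4 °C

T_out = 30.4 °C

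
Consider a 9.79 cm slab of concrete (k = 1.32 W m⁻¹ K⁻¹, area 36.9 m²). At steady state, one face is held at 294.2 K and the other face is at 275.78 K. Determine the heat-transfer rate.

Q = 9.16 kW

Q = kA·ΔT/L = 1.32 × 36.9 × |294.2 K − 275.78 K| / 0.0979 = 9160 W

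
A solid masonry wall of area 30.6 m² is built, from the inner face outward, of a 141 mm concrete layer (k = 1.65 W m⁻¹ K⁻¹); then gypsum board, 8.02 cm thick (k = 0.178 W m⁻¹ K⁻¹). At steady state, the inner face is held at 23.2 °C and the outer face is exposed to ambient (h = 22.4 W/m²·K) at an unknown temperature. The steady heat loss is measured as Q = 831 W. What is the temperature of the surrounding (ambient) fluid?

T_out = 7.43 °C

Series resistances:
  R_concrete = L/(kA) = 0.141/(1.65·30.6) = 0.002793 K/W
  R_gypsum board = L/(kA) = 0.0802/(0.178·30.6) = 0.01472 K/W
  R_conv,out = 1/(hA) = 1/(22.4·30.6) = 0.001459 K/W
ΣR = 0.01898 K/W
ΔT = Q·ΣR = 831 × 0.01898 = 15.77 K
Heat flows outward, so T_out = T_in − ΔT = 23.2 − 15.77 = 7.43 °C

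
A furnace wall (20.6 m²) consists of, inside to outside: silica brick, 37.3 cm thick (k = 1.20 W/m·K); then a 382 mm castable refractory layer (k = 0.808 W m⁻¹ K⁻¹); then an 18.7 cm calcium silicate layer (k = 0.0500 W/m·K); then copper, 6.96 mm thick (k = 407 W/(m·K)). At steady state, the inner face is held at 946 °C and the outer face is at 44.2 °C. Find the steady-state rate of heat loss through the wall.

Q = 4110 W

Treat each layer as a resistance in series:
  R_silica brick = L/(kA) = 0.373/(1.20·20.6) = 0.01509 K/W
  R_castable refractory = L/(kA) = 0.382/(0.808·20.6) = 0.02295 K/W
  R_calcium silicate = L/(kA) = 0.187/(0.0500·20.6) = 0.1816 K/W
  R_copper = L/(kA) = 0.00696/(407·20.6) = 8.301×10^-7 K/W
ΣR = 0.01509 + 0.02295 + 0.1816 + 8.301×10^-7 = 0.2196 K/W
Q = ΔT/ΣR = (946 °C − 44.2 °C)/0.2196 = 4110 W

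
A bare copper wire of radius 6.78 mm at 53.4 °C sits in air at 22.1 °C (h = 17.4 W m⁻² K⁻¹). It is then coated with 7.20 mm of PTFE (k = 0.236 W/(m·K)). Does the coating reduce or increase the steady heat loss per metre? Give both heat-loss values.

increases: 23.2 → 27.4 W/m

Critical radius for a cylinder: r_cr = k/h = 0.0136 m = 1.36 cm.
Outer radius after coating: r₂ = 0.00678 + 0.00720 = 0.01398 m.
r₁ < r_cr < r₂: heat loss rises to a maximum at r_cr then falls. Whether the coating helps depends on whether Q(r₂) has dropped back below Q(r₁).
Bare: R = 1/(2πr₁h) = 1.349 m·K/W; Q = 31.3/1.349 = 23.2 W/m.
Coated: R = R_cond + R_conv = 1.142 m·K/W; Q = 31.3/1.142 = 27.4 W/m.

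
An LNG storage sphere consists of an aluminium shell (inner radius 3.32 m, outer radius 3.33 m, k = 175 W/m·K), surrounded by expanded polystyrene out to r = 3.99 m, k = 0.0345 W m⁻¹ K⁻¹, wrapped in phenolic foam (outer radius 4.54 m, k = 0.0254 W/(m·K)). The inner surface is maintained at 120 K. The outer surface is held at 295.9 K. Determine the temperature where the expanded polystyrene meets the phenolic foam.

Resistance network (inner→outer):
  R_aluminium = (1/3.32 − 1/3.33)/(4πk) = 9.045×10^-4/(4π·175) = 4.113×10^-7 K/W
  R_expanded polystyrene = (1/3.33 − 1/3.99)/(4πk) = 0.04967/(4π·0.0345) = 0.1146 K/W
  R_phenolic foam = (1/3.99 − 1/4.54)/(4πk) = 0.03036/(4π·0.0254) = 0.09512 K/W
ΣR = 4.113×10^-7 + 0.1146 + 0.09512 = 0.2097 K/W
Q = ΔT/ΣR = (120 K − 295.9 K)/0.2097 = -838.8 W
From the inner boundary to the expanded polystyrene/phenolic foam interface, ΣR_partial = 0.1146 K/W.
T_interface = T_in − Q·ΣR_partial = 120 K − (-838.8)(0.1146) = 216.1 K

T = 216.1 K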